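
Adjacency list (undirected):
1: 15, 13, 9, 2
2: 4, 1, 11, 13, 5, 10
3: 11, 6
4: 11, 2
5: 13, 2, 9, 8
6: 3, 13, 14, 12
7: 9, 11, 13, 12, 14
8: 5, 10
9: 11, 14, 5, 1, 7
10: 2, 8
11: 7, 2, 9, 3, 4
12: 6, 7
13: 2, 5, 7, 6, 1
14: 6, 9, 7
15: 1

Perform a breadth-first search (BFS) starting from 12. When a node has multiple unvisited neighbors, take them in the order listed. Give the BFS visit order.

Visit 12; enqueue 6, 7 → queue [6, 7]
Visit 6; enqueue 3, 13, 14 → queue [7, 3, 13, 14]
Visit 7; enqueue 9, 11 → queue [3, 13, 14, 9, 11]
Visit 3 → queue [13, 14, 9, 11]
Visit 13; enqueue 2, 5, 1 → queue [14, 9, 11, 2, 5, 1]
Visit 14 → queue [9, 11, 2, 5, 1]
Visit 9 → queue [11, 2, 5, 1]
Visit 11; enqueue 4 → queue [2, 5, 1, 4]
Visit 2; enqueue 10 → queue [5, 1, 4, 10]
Visit 5; enqueue 8 → queue [1, 4, 10, 8]
Visit 1; enqueue 15 → queue [4, 10, 8, 15]
Visit 4 → queue [10, 8, 15]
Visit 10 → queue [8, 15]
Visit 8 → queue [15]
Visit 15 → queue []

12, 6, 7, 3, 13, 14, 9, 11, 2, 5, 1, 4, 10, 8, 15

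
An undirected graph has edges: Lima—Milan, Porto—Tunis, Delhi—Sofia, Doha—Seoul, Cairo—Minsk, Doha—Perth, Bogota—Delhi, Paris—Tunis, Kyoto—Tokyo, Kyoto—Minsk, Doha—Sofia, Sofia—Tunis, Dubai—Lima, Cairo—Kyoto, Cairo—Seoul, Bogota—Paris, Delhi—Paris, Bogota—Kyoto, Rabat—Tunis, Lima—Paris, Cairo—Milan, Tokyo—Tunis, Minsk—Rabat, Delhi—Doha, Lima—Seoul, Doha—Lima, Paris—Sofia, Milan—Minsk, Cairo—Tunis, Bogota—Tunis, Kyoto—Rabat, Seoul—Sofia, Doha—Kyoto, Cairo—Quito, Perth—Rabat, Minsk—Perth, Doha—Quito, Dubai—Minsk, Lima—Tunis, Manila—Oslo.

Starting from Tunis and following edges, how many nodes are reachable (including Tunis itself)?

18

BFS from Tunis visits: Tunis, Tokyo, Sofia, Rabat, Porto, Paris, Lima, Cairo, Bogota, Kyoto, Seoul, Doha, Delhi, Perth, Minsk, Milan, Dubai, Quito
Reachable nodes: 18 of 20 total.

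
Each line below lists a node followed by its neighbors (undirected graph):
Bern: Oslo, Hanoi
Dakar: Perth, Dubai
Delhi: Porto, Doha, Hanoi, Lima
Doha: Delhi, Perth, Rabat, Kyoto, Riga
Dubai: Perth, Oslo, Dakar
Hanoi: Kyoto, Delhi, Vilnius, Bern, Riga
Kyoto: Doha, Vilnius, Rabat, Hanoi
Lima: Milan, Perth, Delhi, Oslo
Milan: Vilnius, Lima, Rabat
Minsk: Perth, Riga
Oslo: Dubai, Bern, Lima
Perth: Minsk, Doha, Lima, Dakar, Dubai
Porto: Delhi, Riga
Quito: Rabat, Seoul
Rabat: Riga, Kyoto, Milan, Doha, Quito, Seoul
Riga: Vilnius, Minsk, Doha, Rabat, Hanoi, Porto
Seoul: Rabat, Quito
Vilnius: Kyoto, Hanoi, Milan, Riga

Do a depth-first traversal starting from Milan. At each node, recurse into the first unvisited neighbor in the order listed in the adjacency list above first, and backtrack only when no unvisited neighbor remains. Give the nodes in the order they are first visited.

Milan, Vilnius, Kyoto, Doha, Delhi, Porto, Riga, Minsk, Perth, Lima, Oslo, Dubai, Dakar, Bern, Hanoi, Rabat, Quito, Seoul

Visit Milan
Milan → Vilnius
Vilnius → Kyoto
Kyoto → Doha
Doha → Delhi
Delhi → Porto
Porto → Riga
Riga → Minsk
Minsk → Perth
Perth → Lima
Lima → Oslo
Oslo → Dubai
Dubai → Dakar
Oslo → Bern
Bern → Hanoi
Riga → Rabat
Rabat → Quito
Quito → Seoul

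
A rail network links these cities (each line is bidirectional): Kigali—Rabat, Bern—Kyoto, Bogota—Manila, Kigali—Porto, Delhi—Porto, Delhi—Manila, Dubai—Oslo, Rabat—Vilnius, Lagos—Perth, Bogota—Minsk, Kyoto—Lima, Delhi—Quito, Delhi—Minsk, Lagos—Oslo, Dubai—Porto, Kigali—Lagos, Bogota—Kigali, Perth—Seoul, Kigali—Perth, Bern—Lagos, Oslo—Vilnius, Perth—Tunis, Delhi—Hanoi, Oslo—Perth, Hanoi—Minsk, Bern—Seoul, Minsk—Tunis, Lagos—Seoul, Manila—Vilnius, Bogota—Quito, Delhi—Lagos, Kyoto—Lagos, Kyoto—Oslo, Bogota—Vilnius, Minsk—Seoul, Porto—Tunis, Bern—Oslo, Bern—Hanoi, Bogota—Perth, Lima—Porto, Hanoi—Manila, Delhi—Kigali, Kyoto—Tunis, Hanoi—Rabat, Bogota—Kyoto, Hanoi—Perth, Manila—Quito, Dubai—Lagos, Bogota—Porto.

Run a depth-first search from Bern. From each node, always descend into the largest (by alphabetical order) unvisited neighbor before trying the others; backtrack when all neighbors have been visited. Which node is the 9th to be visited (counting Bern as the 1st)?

Vilnius

Visit Bern
Bern → Seoul
Seoul → Perth
Perth → Tunis
Tunis → Porto
Porto → Lima
Lima → Kyoto
Kyoto → Oslo
Oslo → Vilnius
Vilnius → Rabat
Rabat → Kigali
Kigali → Lagos
Lagos → Dubai
Lagos → Delhi
Delhi → Quito
Quito → Manila
Manila → Hanoi
Hanoi → Minsk
Minsk → Bogota

Visit order: Bern, Seoul, Perth, Tunis, Porto, Lima, Kyoto, Oslo, Vilnius, Rabat, Kigali, Lagos, Dubai, Delhi, Quito, Manila, Hanoi, Minsk, Bogota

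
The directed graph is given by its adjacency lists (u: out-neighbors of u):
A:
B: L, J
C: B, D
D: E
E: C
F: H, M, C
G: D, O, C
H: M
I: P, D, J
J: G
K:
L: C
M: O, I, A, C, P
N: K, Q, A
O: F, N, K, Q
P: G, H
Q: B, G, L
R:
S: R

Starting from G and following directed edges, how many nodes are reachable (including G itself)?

17

BFS from G visits: G, O, D, C, Q, N, K, F, E, B, L, A, M, H, J, P, I
Reachable nodes: 17 of 19 total.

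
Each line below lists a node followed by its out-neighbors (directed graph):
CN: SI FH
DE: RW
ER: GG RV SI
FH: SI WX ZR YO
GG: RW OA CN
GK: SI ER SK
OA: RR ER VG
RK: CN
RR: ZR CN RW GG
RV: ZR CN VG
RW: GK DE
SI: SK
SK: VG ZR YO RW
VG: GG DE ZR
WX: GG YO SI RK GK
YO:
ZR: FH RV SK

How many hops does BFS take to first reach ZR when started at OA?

2

Level 0: OA
Level 1: ER, RR, VG
Level 2: CN, DE, GG, RV, RW, SI, ZR
Level 3: FH, GK, SK
Level 4: WX, YO
Level 5: RK
ZR first appears at level 2.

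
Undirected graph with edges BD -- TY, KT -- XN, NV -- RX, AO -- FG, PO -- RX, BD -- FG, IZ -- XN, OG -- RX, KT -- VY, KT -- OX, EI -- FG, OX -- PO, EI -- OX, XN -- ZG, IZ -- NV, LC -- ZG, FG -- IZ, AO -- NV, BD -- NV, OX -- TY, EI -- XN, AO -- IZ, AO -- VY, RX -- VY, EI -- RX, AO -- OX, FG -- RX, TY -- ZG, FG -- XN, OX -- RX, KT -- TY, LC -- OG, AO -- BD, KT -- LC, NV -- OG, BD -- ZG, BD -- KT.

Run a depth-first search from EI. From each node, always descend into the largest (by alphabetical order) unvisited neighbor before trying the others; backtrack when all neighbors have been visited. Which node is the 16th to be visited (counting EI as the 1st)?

PO

Visit EI
EI → XN
XN → ZG
ZG → TY
TY → OX
OX → RX
RX → VY
VY → KT
KT → LC
LC → OG
OG → NV
NV → IZ
IZ → FG
FG → BD
BD → AO
RX → PO

Visit order: EI, XN, ZG, TY, OX, RX, VY, KT, LC, OG, NV, IZ, FG, BD, AO, PO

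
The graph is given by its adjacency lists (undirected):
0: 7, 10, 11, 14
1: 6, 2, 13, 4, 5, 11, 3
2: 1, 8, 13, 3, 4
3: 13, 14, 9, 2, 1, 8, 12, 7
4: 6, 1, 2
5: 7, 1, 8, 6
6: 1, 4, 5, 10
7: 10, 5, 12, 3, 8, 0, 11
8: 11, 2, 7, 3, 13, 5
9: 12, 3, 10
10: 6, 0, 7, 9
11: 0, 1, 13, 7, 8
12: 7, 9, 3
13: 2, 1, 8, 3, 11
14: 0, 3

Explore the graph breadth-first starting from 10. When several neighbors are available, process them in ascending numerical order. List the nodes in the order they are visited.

10 0 6 7 9 11 14 1 4 5 3 8 12 13 2

Visit 10; enqueue 0, 6, 7, 9 → queue [0, 6, 7, 9]
Visit 0; enqueue 11, 14 → queue [6, 7, 9, 11, 14]
Visit 6; enqueue 1, 4, 5 → queue [7, 9, 11, 14, 1, 4, 5]
Visit 7; enqueue 3, 8, 12 → queue [9, 11, 14, 1, 4, 5, 3, 8, 12]
Visit 9 → queue [11, 14, 1, 4, 5, 3, 8, 12]
Visit 11; enqueue 13 → queue [14, 1, 4, 5, 3, 8, 12, 13]
Visit 14 → queue [1, 4, 5, 3, 8, 12, 13]
Visit 1; enqueue 2 → queue [4, 5, 3, 8, 12, 13, 2]
Visit 4 → queue [5, 3, 8, 12, 13, 2]
Visit 5 → queue [3, 8, 12, 13, 2]
Visit 3 → queue [8, 12, 13, 2]
Visit 8 → queue [12, 13, 2]
Visit 12 → queue [13, 2]
Visit 13 → queue [2]
Visit 2 → queue []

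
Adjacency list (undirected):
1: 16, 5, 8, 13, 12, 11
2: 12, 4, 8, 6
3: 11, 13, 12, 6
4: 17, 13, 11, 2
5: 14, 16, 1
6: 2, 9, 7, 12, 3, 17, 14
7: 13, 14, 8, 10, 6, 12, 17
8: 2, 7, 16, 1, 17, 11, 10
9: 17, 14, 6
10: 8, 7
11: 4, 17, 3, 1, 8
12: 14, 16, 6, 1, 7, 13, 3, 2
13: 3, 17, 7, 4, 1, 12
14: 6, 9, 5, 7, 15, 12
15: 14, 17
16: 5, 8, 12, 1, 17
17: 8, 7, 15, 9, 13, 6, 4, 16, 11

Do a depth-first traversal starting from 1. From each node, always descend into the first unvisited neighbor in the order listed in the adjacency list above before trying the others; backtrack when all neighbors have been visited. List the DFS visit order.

Visit 1
1 → 16
16 → 5
5 → 14
14 → 6
6 → 2
2 → 12
12 → 7
7 → 13
13 → 3
3 → 11
11 → 4
4 → 17
17 → 8
8 → 10
17 → 15
17 → 9

1 16 5 14 6 2 12 7 13 3 11 4 17 8 10 15 9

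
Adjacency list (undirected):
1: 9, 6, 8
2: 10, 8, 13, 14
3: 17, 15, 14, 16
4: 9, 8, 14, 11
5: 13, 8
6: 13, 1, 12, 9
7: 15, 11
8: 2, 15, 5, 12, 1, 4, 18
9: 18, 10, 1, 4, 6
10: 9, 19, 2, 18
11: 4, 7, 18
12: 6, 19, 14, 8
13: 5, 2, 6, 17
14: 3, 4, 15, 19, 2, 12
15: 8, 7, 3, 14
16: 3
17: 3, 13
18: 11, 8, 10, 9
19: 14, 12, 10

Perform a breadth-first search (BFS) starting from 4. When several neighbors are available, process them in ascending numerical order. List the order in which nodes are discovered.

Visit 4; enqueue 8, 9, 11, 14 → queue [8, 9, 11, 14]
Visit 8; enqueue 1, 2, 5, 12, 15, 18 → queue [9, 11, 14, 1, 2, 5, 12, 15, 18]
Visit 9; enqueue 6, 10 → queue [11, 14, 1, 2, 5, 12, 15, 18, 6, 10]
Visit 11; enqueue 7 → queue [14, 1, 2, 5, 12, 15, 18, 6, 10, 7]
Visit 14; enqueue 3, 19 → queue [1, 2, 5, 12, 15, 18, 6, 10, 7, 3, 19]
Visit 1 → queue [2, 5, 12, 15, 18, 6, 10, 7, 3, 19]
Visit 2; enqueue 13 → queue [5, 12, 15, 18, 6, 10, 7, 3, 19, 13]
Visit 5 → queue [12, 15, 18, 6, 10, 7, 3, 19, 13]
Visit 12 → queue [15, 18, 6, 10, 7, 3, 19, 13]
Visit 15 → queue [18, 6, 10, 7, 3, 19, 13]
Visit 18 → queue [6, 10, 7, 3, 19, 13]
Visit 6 → queue [10, 7, 3, 19, 13]
Visit 10 → queue [7, 3, 19, 13]
Visit 7 → queue [3, 19, 13]
Visit 3; enqueue 16, 17 → queue [19, 13, 16, 17]
Visit 19 → queue [13, 16, 17]
Visit 13 → queue [16, 17]
Visit 16 → queue [17]
Visit 17 → queue []

4 → 8 → 9 → 11 → 14 → 1 → 2 → 5 → 12 → 15 → 18 → 6 → 10 → 7 → 3 → 19 → 13 → 16 → 17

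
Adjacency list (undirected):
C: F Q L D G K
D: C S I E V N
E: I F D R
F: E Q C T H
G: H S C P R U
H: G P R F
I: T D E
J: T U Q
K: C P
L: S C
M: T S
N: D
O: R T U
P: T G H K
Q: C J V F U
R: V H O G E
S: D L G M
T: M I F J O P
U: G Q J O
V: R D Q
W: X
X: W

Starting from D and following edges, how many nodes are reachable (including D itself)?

20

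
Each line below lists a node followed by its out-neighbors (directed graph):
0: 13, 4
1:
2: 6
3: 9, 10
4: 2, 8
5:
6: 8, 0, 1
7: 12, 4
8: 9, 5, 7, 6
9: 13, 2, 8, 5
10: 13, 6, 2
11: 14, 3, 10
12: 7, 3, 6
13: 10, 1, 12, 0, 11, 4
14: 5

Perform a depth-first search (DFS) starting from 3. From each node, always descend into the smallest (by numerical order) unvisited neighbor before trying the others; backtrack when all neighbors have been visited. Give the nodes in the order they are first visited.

3 → 9 → 2 → 6 → 0 → 4 → 8 → 5 → 7 → 12 → 13 → 1 → 10 → 11 → 14

Visit 3
3 → 9
9 → 2
2 → 6
6 → 0
0 → 4
4 → 8
8 → 5
8 → 7
7 → 12
0 → 13
13 → 1
13 → 10
13 → 11
11 → 14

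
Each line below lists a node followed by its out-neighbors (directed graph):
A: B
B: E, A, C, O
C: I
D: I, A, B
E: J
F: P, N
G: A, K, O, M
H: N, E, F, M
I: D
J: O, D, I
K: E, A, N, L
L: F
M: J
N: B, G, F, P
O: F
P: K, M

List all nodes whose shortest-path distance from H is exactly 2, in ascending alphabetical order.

Level 0: H
Level 1: E, F, M, N
Level 2: B, G, J, P
Level 3: A, C, D, I, K, O
Level 4: L

B, G, J, P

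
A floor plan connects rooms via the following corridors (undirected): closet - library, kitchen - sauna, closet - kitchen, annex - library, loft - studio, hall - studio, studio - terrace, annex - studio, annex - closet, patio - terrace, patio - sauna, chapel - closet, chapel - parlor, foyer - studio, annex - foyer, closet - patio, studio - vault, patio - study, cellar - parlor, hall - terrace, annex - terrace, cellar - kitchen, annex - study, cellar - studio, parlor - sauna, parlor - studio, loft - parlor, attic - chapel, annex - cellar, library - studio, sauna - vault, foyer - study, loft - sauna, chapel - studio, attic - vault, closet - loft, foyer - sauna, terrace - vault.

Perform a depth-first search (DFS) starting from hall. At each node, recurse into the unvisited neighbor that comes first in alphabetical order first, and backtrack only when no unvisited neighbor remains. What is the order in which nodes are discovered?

Visit hall
hall → studio
studio → annex
annex → cellar
cellar → kitchen
kitchen → closet
closet → chapel
chapel → attic
attic → vault
vault → sauna
sauna → foyer
foyer → study
study → patio
patio → terrace
sauna → loft
loft → parlor
closet → library

hall studio annex cellar kitchen closet chapel attic vault sauna foyer study patio terrace loft parlor library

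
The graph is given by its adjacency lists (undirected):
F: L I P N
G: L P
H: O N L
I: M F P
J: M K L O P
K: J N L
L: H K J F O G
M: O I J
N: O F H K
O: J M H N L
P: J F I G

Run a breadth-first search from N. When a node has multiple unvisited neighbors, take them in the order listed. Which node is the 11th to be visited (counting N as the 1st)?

Visit N; enqueue O, F, H, K → queue [O, F, H, K]
Visit O; enqueue J, M, L → queue [F, H, K, J, M, L]
Visit F; enqueue I, P → queue [H, K, J, M, L, I, P]
Visit H → queue [K, J, M, L, I, P]
Visit K → queue [J, M, L, I, P]
Visit J → queue [M, L, I, P]
Visit M → queue [L, I, P]
Visit L; enqueue G → queue [I, P, G]
Visit I → queue [P, G]
Visit P → queue [G]
Visit G → queue []

Visit order: N, O, F, H, K, J, M, L, I, P, G

G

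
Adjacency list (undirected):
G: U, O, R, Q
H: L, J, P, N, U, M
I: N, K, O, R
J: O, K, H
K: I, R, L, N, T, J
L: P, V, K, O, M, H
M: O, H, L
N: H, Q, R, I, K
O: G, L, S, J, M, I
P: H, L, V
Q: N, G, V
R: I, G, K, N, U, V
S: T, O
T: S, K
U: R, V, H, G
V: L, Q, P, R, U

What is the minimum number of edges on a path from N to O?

Level 0: N
Level 1: H, I, K, Q, R
Level 2: G, J, L, M, O, P, T, U, V
Level 3: S
O first appears at level 2.

2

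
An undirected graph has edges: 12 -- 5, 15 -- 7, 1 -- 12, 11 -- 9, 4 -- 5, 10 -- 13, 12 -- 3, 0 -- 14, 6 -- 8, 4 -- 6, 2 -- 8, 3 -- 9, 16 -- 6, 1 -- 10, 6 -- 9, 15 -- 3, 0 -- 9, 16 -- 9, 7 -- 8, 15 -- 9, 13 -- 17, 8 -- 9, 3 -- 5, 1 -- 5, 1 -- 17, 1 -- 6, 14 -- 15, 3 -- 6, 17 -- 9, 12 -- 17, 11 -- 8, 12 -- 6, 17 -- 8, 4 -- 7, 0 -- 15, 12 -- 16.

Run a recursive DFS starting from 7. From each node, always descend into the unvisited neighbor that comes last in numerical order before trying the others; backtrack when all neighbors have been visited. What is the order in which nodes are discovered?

7 15 14 0 9 17 13 10 1 12 16 6 8 11 2 4 5 3

Visit 7
7 → 15
15 → 14
14 → 0
0 → 9
9 → 17
17 → 13
13 → 10
10 → 1
1 → 12
12 → 16
16 → 6
6 → 8
8 → 11
8 → 2
6 → 4
4 → 5
5 → 3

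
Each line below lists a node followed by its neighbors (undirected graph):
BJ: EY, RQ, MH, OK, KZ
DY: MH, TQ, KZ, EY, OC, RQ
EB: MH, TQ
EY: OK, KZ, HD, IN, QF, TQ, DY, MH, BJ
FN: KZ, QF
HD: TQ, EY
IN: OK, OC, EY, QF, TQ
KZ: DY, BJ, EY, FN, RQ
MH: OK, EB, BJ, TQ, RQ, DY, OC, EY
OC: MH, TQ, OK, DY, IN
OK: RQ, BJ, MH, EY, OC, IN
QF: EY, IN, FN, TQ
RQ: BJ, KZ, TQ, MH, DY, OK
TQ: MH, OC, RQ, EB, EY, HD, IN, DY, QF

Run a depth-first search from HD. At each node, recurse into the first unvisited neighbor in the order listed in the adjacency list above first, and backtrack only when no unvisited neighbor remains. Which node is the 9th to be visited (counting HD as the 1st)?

Visit HD
HD → TQ
TQ → MH
MH → OK
OK → RQ
RQ → BJ
BJ → EY
EY → KZ
KZ → DY
DY → OC
OC → IN
IN → QF
QF → FN
MH → EB

Visit order: HD, TQ, MH, OK, RQ, BJ, EY, KZ, DY, OC, IN, QF, FN, EB

DY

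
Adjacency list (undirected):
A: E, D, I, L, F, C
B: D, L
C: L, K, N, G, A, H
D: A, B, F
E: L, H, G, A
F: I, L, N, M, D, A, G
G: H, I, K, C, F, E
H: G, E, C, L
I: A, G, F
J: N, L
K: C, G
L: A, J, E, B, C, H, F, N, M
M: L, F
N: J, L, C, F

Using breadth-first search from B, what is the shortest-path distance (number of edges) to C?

2

Level 0: B
Level 1: D, L
Level 2: A, C, E, F, H, J, M, N
Level 3: G, I, K
C first appears at level 2.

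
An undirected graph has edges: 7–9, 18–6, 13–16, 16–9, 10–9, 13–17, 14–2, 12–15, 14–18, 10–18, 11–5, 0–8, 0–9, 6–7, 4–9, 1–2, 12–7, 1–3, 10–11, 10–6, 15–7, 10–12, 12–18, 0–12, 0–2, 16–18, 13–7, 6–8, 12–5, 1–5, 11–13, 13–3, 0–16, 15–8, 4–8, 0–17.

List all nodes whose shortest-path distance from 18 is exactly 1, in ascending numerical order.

Level 0: 18
Level 1: 6, 10, 12, 14, 16
Level 2: 0, 2, 5, 7, 8, 9, 11, 13, 15
Level 3: 1, 3, 4, 17

6, 10, 12, 14, 16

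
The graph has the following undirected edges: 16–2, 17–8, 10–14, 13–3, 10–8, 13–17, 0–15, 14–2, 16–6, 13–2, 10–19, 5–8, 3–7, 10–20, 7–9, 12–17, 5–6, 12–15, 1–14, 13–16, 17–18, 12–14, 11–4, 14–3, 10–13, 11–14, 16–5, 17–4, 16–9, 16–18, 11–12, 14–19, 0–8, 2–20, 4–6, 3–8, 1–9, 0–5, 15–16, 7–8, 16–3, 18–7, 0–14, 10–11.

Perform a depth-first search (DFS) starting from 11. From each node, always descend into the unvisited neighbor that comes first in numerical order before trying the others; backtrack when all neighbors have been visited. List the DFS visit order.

11, 4, 6, 5, 0, 8, 3, 7, 9, 1, 14, 2, 13, 10, 19, 20, 16, 15, 12, 17, 18

Visit 11
11 → 4
4 → 6
6 → 5
5 → 0
0 → 8
8 → 3
3 → 7
7 → 9
9 → 1
1 → 14
14 → 2
2 → 13
13 → 10
10 → 19
10 → 20
13 → 16
16 → 15
15 → 12
12 → 17
17 → 18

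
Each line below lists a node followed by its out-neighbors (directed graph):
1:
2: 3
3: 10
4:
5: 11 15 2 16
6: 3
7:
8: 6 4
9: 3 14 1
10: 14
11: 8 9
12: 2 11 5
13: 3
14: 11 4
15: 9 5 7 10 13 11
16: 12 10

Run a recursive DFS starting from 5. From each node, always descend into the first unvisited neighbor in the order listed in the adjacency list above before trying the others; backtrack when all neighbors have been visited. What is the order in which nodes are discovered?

5 11 8 6 3 10 14 4 9 1 15 7 13 2 16 12

Visit 5
5 → 11
11 → 8
8 → 6
6 → 3
3 → 10
10 → 14
14 → 4
11 → 9
9 → 1
5 → 15
15 → 7
15 → 13
5 → 2
5 → 16
16 → 12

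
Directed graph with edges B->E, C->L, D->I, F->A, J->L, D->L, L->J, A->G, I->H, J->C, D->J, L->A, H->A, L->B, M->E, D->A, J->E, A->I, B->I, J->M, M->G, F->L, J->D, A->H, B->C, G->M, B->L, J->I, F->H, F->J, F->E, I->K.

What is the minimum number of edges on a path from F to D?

2

Level 0: F
Level 1: A, E, H, J, L
Level 2: B, C, D, G, I, M
Level 3: K
D first appears at level 2.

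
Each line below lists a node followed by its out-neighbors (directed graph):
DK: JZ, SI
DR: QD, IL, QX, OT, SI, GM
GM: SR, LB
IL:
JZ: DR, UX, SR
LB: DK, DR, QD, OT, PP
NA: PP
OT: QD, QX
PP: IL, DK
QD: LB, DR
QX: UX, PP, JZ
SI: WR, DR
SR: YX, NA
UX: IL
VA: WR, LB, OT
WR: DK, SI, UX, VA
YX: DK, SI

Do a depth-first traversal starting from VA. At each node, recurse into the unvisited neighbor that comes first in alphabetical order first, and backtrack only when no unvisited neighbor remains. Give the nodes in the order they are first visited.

Visit VA
VA → LB
LB → DK
DK → JZ
JZ → DR
DR → GM
GM → SR
SR → NA
NA → PP
PP → IL
SR → YX
YX → SI
SI → WR
WR → UX
DR → OT
OT → QD
OT → QX

VA LB DK JZ DR GM SR NA PP IL YX SI WR UX OT QD QX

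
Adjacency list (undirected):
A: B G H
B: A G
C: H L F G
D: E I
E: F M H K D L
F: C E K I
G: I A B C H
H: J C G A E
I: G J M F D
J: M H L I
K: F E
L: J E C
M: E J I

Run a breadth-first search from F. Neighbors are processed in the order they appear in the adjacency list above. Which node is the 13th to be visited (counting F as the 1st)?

B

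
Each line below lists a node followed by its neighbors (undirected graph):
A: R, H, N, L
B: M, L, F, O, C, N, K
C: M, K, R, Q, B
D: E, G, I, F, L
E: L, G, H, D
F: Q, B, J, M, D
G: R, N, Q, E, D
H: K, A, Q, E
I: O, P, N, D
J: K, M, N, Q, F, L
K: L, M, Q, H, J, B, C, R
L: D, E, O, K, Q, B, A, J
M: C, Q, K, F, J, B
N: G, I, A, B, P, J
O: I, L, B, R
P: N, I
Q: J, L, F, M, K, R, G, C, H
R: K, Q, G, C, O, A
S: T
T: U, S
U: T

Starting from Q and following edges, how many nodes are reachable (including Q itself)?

BFS from Q visits: Q, R, M, L, K, J, H, G, F, C, O, A, B, E, D, N, I, P
Reachable nodes: 18 of 21 total.

18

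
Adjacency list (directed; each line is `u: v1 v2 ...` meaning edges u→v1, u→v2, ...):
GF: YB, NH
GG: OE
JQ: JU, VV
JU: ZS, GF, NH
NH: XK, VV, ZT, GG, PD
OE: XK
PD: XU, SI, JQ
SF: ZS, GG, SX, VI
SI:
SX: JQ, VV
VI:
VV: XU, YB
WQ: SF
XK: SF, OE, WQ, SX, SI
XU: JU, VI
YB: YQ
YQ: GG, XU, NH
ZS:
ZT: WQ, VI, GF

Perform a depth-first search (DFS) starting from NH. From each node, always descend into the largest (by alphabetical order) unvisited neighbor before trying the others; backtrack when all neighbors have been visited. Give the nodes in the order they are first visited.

NH, ZT, WQ, SF, ZS, VI, SX, VV, YB, YQ, XU, JU, GF, GG, OE, XK, SI, JQ, PD

Visit NH
NH → ZT
ZT → WQ
WQ → SF
SF → ZS
SF → VI
SF → SX
SX → VV
VV → YB
YB → YQ
YQ → XU
XU → JU
JU → GF
YQ → GG
GG → OE
OE → XK
XK → SI
SX → JQ
NH → PD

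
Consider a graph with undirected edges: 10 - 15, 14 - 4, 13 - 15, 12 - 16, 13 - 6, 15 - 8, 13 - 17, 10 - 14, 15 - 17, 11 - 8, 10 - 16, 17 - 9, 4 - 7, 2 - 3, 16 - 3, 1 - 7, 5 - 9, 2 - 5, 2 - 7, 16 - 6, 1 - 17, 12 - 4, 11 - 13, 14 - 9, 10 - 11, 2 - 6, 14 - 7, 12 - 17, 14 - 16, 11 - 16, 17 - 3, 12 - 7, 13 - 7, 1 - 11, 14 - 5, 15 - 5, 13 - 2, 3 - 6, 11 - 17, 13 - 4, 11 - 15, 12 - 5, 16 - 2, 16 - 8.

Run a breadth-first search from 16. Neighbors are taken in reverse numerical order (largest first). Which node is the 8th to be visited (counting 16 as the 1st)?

3

Visit 16; enqueue 14, 12, 11, 10, 8, 6, 3, 2 → queue [14, 12, 11, 10, 8, 6, 3, 2]
Visit 14; enqueue 9, 7, 5, 4 → queue [12, 11, 10, 8, 6, 3, 2, 9, 7, 5, 4]
Visit 12; enqueue 17 → queue [11, 10, 8, 6, 3, 2, 9, 7, 5, 4, 17]
Visit 11; enqueue 15, 13, 1 → queue [10, 8, 6, 3, 2, 9, 7, 5, 4, 17, 15, 13, 1]
Visit 10 → queue [8, 6, 3, 2, 9, 7, 5, 4, 17, 15, 13, 1]
Visit 8 → queue [6, 3, 2, 9, 7, 5, 4, 17, 15, 13, 1]
Visit 6 → queue [3, 2, 9, 7, 5, 4, 17, 15, 13, 1]
Visit 3 → queue [2, 9, 7, 5, 4, 17, 15, 13, 1]
Visit 2 → queue [9, 7, 5, 4, 17, 15, 13, 1]
Visit 9 → queue [7, 5, 4, 17, 15, 13, 1]
Visit 7 → queue [5, 4, 17, 15, 13, 1]
Visit 5 → queue [4, 17, 15, 13, 1]
Visit 4 → queue [17, 15, 13, 1]
Visit 17 → queue [15, 13, 1]
Visit 15 → queue [13, 1]
Visit 13 → queue [1]
Visit 1 → queue []

Visit order: 16, 14, 12, 11, 10, 8, 6, 3, 2, 9, 7, 5, 4, 17, 15, 13, 1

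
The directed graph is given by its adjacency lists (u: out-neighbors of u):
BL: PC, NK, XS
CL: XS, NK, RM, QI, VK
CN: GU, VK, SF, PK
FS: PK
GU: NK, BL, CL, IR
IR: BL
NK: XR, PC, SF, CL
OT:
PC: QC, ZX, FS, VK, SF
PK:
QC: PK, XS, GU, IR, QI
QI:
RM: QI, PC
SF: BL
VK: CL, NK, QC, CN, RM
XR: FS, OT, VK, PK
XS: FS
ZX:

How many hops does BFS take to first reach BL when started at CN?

2

Level 0: CN
Level 1: GU, PK, SF, VK
Level 2: BL, CL, IR, NK, QC, RM
Level 3: PC, QI, XR, XS
Level 4: FS, OT, ZX
BL first appears at level 2.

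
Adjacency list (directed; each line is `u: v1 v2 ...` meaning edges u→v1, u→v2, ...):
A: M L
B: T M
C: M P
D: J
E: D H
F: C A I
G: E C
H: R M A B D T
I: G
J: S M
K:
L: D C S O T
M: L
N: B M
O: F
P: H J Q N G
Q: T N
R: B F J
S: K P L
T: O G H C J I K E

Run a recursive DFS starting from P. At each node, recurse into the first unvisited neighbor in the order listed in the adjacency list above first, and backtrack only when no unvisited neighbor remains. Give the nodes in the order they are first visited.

P, H, R, B, T, O, F, C, M, L, D, J, S, K, A, I, G, E, Q, N

Visit P
P → H
H → R
R → B
B → T
T → O
O → F
F → C
C → M
M → L
L → D
D → J
J → S
S → K
F → A
F → I
I → G
G → E
P → Q
Q → N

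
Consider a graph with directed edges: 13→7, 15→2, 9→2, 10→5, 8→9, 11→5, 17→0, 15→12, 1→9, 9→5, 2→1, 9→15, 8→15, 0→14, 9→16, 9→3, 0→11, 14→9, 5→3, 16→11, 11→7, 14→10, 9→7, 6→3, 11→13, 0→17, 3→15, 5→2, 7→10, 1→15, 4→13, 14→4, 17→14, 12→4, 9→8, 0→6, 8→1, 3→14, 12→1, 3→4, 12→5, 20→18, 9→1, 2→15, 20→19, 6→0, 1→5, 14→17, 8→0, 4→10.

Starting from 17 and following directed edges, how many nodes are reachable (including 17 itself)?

BFS from 17 visits: 17, 0, 14, 6, 11, 4, 9, 10, 3, 5, 7, 13, 1, 2, 8, 15, 16, 12
Reachable nodes: 18 of 21 total.

18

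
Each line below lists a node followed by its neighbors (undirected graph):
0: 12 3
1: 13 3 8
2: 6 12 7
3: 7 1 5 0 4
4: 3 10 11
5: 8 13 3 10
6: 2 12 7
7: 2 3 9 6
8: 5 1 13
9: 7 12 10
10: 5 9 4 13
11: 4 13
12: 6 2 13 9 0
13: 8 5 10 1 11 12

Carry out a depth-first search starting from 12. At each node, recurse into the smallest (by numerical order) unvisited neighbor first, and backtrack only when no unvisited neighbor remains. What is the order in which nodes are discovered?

Visit 12
12 → 0
0 → 3
3 → 1
1 → 8
8 → 5
5 → 10
10 → 4
4 → 11
11 → 13
10 → 9
9 → 7
7 → 2
2 → 6

12, 0, 3, 1, 8, 5, 10, 4, 11, 13, 9, 7, 2, 6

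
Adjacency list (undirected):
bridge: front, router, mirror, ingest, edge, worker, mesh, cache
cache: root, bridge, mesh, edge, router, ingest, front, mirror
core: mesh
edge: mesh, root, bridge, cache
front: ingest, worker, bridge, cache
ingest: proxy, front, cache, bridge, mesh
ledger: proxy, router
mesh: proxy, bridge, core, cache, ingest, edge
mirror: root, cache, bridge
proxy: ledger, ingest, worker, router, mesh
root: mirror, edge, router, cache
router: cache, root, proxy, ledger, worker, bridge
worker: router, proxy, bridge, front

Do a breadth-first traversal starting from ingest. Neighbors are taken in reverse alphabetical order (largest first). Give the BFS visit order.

ingest proxy mesh front cache bridge worker router ledger edge core root mirror

Visit ingest; enqueue proxy, mesh, front, cache, bridge → queue [proxy, mesh, front, cache, bridge]
Visit proxy; enqueue worker, router, ledger → queue [mesh, front, cache, bridge, worker, router, ledger]
Visit mesh; enqueue edge, core → queue [front, cache, bridge, worker, router, ledger, edge, core]
Visit front → queue [cache, bridge, worker, router, ledger, edge, core]
Visit cache; enqueue root, mirror → queue [bridge, worker, router, ledger, edge, core, root, mirror]
Visit bridge → queue [worker, router, ledger, edge, core, root, mirror]
Visit worker → queue [router, ledger, edge, core, root, mirror]
Visit router → queue [ledger, edge, core, root, mirror]
Visit ledger → queue [edge, core, root, mirror]
Visit edge → queue [core, root, mirror]
Visit core → queue [root, mirror]
Visit root → queue [mirror]
Visit mirror → queue []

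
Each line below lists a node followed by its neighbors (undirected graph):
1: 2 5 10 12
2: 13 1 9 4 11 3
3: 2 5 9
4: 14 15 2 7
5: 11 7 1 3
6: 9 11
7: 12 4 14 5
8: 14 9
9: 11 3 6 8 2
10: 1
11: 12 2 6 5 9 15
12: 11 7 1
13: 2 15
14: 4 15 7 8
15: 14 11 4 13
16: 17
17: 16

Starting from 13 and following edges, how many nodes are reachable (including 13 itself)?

BFS from 13 visits: 13, 2, 15, 1, 3, 4, 9, 11, 14, 5, 10, 12, 7, 6, 8
Reachable nodes: 15 of 17 total.

15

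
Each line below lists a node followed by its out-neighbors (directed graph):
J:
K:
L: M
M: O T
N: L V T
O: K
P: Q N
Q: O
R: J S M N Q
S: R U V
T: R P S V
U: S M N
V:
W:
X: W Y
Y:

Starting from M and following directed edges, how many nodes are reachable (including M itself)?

13

BFS from M visits: M, O, T, K, R, P, S, V, J, N, Q, U, L
Reachable nodes: 13 of 16 total.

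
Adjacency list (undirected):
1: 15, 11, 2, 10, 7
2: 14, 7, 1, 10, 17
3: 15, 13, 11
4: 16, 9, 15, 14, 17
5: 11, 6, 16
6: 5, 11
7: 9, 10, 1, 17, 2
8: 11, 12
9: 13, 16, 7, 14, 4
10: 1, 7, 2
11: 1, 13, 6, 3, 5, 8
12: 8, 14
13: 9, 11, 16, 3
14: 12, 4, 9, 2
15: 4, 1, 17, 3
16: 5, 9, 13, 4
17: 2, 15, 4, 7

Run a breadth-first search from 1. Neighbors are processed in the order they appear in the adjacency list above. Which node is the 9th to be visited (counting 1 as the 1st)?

3

Visit 1; enqueue 15, 11, 2, 10, 7 → queue [15, 11, 2, 10, 7]
Visit 15; enqueue 4, 17, 3 → queue [11, 2, 10, 7, 4, 17, 3]
Visit 11; enqueue 13, 6, 5, 8 → queue [2, 10, 7, 4, 17, 3, 13, 6, 5, 8]
Visit 2; enqueue 14 → queue [10, 7, 4, 17, 3, 13, 6, 5, 8, 14]
Visit 10 → queue [7, 4, 17, 3, 13, 6, 5, 8, 14]
Visit 7; enqueue 9 → queue [4, 17, 3, 13, 6, 5, 8, 14, 9]
Visit 4; enqueue 16 → queue [17, 3, 13, 6, 5, 8, 14, 9, 16]
Visit 17 → queue [3, 13, 6, 5, 8, 14, 9, 16]
Visit 3 → queue [13, 6, 5, 8, 14, 9, 16]
Visit 13 → queue [6, 5, 8, 14, 9, 16]
Visit 6 → queue [5, 8, 14, 9, 16]
Visit 5 → queue [8, 14, 9, 16]
Visit 8; enqueue 12 → queue [14, 9, 16, 12]
Visit 14 → queue [9, 16, 12]
Visit 9 → queue [16, 12]
Visit 16 → queue [12]
Visit 12 → queue []

Visit order: 1, 15, 11, 2, 10, 7, 4, 17, 3, 13, 6, 5, 8, 14, 9, 16, 12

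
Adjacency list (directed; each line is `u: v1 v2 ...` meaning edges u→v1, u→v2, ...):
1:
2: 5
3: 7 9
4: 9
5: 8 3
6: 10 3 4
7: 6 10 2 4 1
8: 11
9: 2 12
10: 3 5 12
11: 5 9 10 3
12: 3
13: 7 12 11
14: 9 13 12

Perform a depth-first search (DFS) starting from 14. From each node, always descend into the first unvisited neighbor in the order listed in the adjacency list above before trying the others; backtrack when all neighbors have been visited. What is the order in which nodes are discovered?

14, 9, 2, 5, 8, 11, 10, 3, 7, 6, 4, 1, 12, 13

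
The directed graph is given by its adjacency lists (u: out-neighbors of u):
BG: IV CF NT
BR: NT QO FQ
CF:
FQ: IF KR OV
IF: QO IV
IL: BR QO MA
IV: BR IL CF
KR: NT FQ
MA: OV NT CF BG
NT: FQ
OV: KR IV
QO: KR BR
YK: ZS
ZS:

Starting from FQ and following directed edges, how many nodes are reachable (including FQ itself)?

12

BFS from FQ visits: FQ, OV, KR, IF, IV, NT, QO, IL, CF, BR, MA, BG
Reachable nodes: 12 of 14 total.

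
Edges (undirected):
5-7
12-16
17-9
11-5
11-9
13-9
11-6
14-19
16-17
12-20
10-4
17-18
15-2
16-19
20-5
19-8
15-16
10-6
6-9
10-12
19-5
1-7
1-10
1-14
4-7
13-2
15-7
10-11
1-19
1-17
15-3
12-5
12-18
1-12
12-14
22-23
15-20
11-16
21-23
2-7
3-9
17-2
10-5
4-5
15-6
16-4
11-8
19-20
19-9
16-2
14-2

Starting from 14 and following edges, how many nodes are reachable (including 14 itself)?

BFS from 14 visits: 14, 19, 12, 2, 1, 20, 16, 9, 8, 5, 18, 10, 17, 15, 13, 7, 11, 4, 6, 3
Reachable nodes: 20 of 23 total.

20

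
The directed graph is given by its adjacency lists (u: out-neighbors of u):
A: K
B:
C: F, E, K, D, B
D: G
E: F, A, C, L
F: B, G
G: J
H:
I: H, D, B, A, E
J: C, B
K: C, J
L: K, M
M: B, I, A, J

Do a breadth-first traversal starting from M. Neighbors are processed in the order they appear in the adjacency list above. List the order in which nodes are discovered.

Visit M; enqueue B, I, A, J → queue [B, I, A, J]
Visit B → queue [I, A, J]
Visit I; enqueue H, D, E → queue [A, J, H, D, E]
Visit A; enqueue K → queue [J, H, D, E, K]
Visit J; enqueue C → queue [H, D, E, K, C]
Visit H → queue [D, E, K, C]
Visit D; enqueue G → queue [E, K, C, G]
Visit E; enqueue F, L → queue [K, C, G, F, L]
Visit K → queue [C, G, F, L]
Visit C → queue [G, F, L]
Visit G → queue [F, L]
Visit F → queue [L]
Visit L → queue []

M → B → I → A → J → H → D → E → K → C → G → F → L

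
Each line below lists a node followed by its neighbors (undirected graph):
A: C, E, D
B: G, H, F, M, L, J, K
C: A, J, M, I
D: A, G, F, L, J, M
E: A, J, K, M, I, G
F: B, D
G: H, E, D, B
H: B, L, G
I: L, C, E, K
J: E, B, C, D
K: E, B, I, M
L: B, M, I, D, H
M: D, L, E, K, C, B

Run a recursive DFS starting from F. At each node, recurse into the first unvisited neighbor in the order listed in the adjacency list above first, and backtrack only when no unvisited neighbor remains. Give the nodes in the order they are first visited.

F, B, G, H, L, M, D, A, C, J, E, K, I

Visit F
F → B
B → G
G → H
H → L
L → M
M → D
D → A
A → C
C → J
J → E
E → K
K → I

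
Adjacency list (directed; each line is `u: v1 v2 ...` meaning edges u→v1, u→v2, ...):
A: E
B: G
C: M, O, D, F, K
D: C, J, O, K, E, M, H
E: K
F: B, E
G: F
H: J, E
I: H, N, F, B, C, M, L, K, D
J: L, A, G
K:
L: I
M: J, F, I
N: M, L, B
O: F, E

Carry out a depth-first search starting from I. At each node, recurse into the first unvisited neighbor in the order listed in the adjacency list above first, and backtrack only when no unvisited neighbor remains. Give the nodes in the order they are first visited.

I H J L A E K G F B N M C O D

Visit I
I → H
H → J
J → L
J → A
A → E
E → K
J → G
G → F
F → B
I → N
N → M
I → C
C → O
C → D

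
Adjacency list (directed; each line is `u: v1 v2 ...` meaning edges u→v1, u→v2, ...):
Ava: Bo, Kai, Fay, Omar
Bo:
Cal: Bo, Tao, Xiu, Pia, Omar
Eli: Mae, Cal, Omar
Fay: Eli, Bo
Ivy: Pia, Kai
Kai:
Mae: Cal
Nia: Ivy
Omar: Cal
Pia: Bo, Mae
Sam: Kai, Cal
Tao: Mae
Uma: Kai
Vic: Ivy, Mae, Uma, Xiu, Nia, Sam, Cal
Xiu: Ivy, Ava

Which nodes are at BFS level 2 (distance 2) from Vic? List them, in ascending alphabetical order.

Ava, Bo, Kai, Omar, Pia, Tao

Level 0: Vic
Level 1: Cal, Ivy, Mae, Nia, Sam, Uma, Xiu
Level 2: Ava, Bo, Kai, Omar, Pia, Tao
Level 3: Fay
Level 4: Eli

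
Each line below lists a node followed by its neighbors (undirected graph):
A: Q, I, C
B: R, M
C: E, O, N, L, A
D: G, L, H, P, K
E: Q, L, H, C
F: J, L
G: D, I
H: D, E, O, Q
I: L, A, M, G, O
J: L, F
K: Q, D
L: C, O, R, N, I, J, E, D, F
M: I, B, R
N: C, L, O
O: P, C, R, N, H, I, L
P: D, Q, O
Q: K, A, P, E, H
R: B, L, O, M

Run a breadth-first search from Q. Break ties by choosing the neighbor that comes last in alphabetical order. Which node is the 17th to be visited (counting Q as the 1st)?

Visit Q; enqueue P, K, H, E, A → queue [P, K, H, E, A]
Visit P; enqueue O, D → queue [K, H, E, A, O, D]
Visit K → queue [H, E, A, O, D]
Visit H → queue [E, A, O, D]
Visit E; enqueue L, C → queue [A, O, D, L, C]
Visit A; enqueue I → queue [O, D, L, C, I]
Visit O; enqueue R, N → queue [D, L, C, I, R, N]
Visit D; enqueue G → queue [L, C, I, R, N, G]
Visit L; enqueue J, F → queue [C, I, R, N, G, J, F]
Visit C → queue [I, R, N, G, J, F]
Visit I; enqueue M → queue [R, N, G, J, F, M]
Visit R; enqueue B → queue [N, G, J, F, M, B]
Visit N → queue [G, J, F, M, B]
Visit G → queue [J, F, M, B]
Visit J → queue [F, M, B]
Visit F → queue [M, B]
Visit M → queue [B]
Visit B → queue []

Visit order: Q, P, K, H, E, A, O, D, L, C, I, R, N, G, J, F, M, B

M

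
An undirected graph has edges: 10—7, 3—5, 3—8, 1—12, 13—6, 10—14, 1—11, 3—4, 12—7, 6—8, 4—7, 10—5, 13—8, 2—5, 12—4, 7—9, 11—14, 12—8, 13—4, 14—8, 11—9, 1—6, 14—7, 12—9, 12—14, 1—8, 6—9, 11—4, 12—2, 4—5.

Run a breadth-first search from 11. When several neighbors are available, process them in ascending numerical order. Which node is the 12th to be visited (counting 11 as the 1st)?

13

Visit 11; enqueue 1, 4, 9, 14 → queue [1, 4, 9, 14]
Visit 1; enqueue 6, 8, 12 → queue [4, 9, 14, 6, 8, 12]
Visit 4; enqueue 3, 5, 7, 13 → queue [9, 14, 6, 8, 12, 3, 5, 7, 13]
Visit 9 → queue [14, 6, 8, 12, 3, 5, 7, 13]
Visit 14; enqueue 10 → queue [6, 8, 12, 3, 5, 7, 13, 10]
Visit 6 → queue [8, 12, 3, 5, 7, 13, 10]
Visit 8 → queue [12, 3, 5, 7, 13, 10]
Visit 12; enqueue 2 → queue [3, 5, 7, 13, 10, 2]
Visit 3 → queue [5, 7, 13, 10, 2]
Visit 5 → queue [7, 13, 10, 2]
Visit 7 → queue [13, 10, 2]
Visit 13 → queue [10, 2]
Visit 10 → queue [2]
Visit 2 → queue []

Visit order: 11, 1, 4, 9, 14, 6, 8, 12, 3, 5, 7, 13, 10, 2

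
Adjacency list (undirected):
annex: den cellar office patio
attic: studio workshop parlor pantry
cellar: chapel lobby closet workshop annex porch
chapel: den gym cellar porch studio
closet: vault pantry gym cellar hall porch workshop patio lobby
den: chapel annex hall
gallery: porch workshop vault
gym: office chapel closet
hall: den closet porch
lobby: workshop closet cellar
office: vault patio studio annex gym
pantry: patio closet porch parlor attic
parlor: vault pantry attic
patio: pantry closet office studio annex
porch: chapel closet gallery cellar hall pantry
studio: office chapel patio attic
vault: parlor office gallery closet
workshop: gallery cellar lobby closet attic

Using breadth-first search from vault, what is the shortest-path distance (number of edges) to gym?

2

Level 0: vault
Level 1: closet, gallery, office, parlor
Level 2: annex, attic, cellar, gym, hall, lobby, pantry, patio, porch, studio, workshop
Level 3: chapel, den
gym first appears at level 2.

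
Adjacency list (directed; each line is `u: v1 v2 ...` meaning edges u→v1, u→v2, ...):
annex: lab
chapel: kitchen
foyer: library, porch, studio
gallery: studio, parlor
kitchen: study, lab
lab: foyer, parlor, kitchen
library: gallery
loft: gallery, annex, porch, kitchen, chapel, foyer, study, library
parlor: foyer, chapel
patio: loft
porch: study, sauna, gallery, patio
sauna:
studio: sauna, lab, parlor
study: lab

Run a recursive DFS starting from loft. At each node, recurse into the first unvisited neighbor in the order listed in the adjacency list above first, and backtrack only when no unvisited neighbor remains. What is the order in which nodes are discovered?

Visit loft
loft → gallery
gallery → studio
studio → sauna
studio → lab
lab → foyer
foyer → library
foyer → porch
porch → study
porch → patio
lab → parlor
parlor → chapel
chapel → kitchen
loft → annex

loft, gallery, studio, sauna, lab, foyer, library, porch, study, patio, parlor, chapel, kitchen, annex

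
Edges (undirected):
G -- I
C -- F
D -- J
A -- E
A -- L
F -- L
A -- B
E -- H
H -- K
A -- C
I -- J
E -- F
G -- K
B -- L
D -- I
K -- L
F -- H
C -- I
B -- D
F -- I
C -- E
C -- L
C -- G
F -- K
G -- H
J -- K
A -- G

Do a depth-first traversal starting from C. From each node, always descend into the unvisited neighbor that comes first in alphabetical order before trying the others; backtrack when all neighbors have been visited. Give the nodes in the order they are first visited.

Visit C
C → A
A → B
B → D
D → I
I → F
F → E
E → H
H → G
G → K
K → J
K → L

C, A, B, D, I, F, E, H, G, K, J, L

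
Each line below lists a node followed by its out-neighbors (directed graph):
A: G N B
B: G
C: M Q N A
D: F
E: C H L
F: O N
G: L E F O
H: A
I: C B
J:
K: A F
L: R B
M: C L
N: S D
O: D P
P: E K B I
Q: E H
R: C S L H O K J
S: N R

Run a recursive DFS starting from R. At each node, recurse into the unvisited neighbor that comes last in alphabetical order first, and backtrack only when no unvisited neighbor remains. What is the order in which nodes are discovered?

R, S, N, D, F, O, P, K, A, G, L, B, E, H, C, Q, M, I, J

Visit R
R → S
S → N
N → D
D → F
F → O
O → P
P → K
K → A
A → G
G → L
L → B
G → E
E → H
E → C
C → Q
C → M
P → I
R → J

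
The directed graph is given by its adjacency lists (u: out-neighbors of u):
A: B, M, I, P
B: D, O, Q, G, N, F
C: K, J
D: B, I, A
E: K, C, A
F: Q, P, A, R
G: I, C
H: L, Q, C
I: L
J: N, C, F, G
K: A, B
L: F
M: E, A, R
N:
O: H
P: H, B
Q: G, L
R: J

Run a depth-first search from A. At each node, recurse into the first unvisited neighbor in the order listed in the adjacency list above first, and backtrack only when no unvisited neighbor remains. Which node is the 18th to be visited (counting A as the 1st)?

E

Visit A
A → B
B → D
D → I
I → L
L → F
F → Q
Q → G
G → C
C → K
C → J
J → N
F → P
P → H
F → R
B → O
A → M
M → E

Visit order: A, B, D, I, L, F, Q, G, C, K, J, N, P, H, R, O, M, E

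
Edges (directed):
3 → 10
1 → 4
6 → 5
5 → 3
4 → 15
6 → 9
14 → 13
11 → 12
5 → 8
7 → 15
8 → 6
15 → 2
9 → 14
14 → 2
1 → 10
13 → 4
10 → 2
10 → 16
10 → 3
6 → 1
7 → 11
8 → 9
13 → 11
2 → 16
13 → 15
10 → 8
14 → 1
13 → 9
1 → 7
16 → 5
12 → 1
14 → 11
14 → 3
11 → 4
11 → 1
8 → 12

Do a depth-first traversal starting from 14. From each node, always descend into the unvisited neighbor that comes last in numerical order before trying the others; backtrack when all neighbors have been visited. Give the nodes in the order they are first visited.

14 13 15 2 16 5 8 12 1 10 3 7 11 4 9 6

Visit 14
14 → 13
13 → 15
15 → 2
2 → 16
16 → 5
5 → 8
8 → 12
12 → 1
1 → 10
10 → 3
1 → 7
7 → 11
11 → 4
8 → 9
8 → 6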